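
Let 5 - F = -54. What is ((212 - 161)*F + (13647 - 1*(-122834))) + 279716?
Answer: 419206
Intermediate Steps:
F = 59 (F = 5 - 1*(-54) = 5 + 54 = 59)
((212 - 161)*F + (13647 - 1*(-122834))) + 279716 = ((212 - 161)*59 + (13647 - 1*(-122834))) + 279716 = (51*59 + (13647 + 122834)) + 279716 = (3009 + 136481) + 279716 = 139490 + 279716 = 419206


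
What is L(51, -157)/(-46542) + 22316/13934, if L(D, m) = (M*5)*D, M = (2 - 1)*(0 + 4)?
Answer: 85368216/54043019 ≈ 1.5796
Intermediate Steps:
M = 4 (M = 1*4 = 4)
L(D, m) = 20*D (L(D, m) = (4*5)*D = 20*D)
L(51, -157)/(-46542) + 22316/13934 = (20*51)/(-46542) + 22316/13934 = 1020*(-1/46542) + 22316*(1/13934) = -170/7757 + 11158/6967 = 85368216/54043019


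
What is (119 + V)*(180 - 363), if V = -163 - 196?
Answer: 43920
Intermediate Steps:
V = -359
(119 + V)*(180 - 363) = (119 - 359)*(180 - 363) = -240*(-183) = 43920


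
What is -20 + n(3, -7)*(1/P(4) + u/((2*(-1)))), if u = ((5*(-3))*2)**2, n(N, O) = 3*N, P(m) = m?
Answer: -16271/4 ≈ -4067.8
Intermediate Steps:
u = 900 (u = (-15*2)**2 = (-30)**2 = 900)
-20 + n(3, -7)*(1/P(4) + u/((2*(-1)))) = -20 + (3*3)*(1/4 + 900/((2*(-1)))) = -20 + 9*(1*(1/4) + 900/(-2)) = -20 + 9*(1/4 + 900*(-1/2)) = -20 + 9*(1/4 - 450) = -20 + 9*(-1799/4) = -20 - 16191/4 = -16271/4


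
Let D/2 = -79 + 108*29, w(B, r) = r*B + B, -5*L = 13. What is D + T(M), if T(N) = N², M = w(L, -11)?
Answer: 6782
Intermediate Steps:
L = -13/5 (L = -⅕*13 = -13/5 ≈ -2.6000)
w(B, r) = B + B*r (w(B, r) = B*r + B = B + B*r)
M = 26 (M = -13*(1 - 11)/5 = -13/5*(-10) = 26)
D = 6106 (D = 2*(-79 + 108*29) = 2*(-79 + 3132) = 2*3053 = 6106)
D + T(M) = 6106 + 26² = 6106 + 676 = 6782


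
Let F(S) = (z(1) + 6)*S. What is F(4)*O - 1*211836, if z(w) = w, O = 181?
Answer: -206768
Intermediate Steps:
F(S) = 7*S (F(S) = (1 + 6)*S = 7*S)
F(4)*O - 1*211836 = (7*4)*181 - 1*211836 = 28*181 - 211836 = 5068 - 211836 = -206768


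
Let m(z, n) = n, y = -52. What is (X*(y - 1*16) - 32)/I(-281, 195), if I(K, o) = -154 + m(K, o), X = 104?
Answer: -7104/41 ≈ -173.27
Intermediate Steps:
I(K, o) = -154 + o
(X*(y - 1*16) - 32)/I(-281, 195) = (104*(-52 - 1*16) - 32)/(-154 + 195) = (104*(-52 - 16) - 32)/41 = (104*(-68) - 32)*(1/41) = (-7072 - 32)*(1/41) = -7104*1/41 = -7104/41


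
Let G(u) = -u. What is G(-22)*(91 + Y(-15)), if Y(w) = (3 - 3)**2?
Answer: 2002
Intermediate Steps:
Y(w) = 0 (Y(w) = 0**2 = 0)
G(-22)*(91 + Y(-15)) = (-1*(-22))*(91 + 0) = 22*91 = 2002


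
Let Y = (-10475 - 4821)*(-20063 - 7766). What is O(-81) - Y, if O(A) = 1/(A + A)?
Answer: -68958926209/162 ≈ -4.2567e+8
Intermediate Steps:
O(A) = 1/(2*A)
Y = 425672384 (Y = -15296*(-27829) = 425672384)
O(-81) - Y = (1/2)/(-81) - 1*425672384 = (1/2)*(-1/81) - 425672384 = -1/162 - 425672384 = -68958926209/162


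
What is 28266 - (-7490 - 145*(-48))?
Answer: 28796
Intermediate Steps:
28266 - (-7490 - 145*(-48)) = 28266 - (-7490 + 6960) = 28266 - 1*(-530) = 28266 + 530 = 28796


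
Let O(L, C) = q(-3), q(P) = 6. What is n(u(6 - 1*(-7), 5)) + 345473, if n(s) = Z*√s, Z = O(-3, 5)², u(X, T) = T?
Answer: 345473 + 36*√5 ≈ 3.4555e+5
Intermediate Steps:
O(L, C) = 6
Z = 36 (Z = 6² = 36)
n(s) = 36*√s
n(u(6 - 1*(-7), 5)) + 345473 = 36*√5 + 345473 = 345473 + 36*√5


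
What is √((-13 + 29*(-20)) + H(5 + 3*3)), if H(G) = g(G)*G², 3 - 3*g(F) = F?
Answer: I*√11805/3 ≈ 36.217*I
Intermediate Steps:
g(F) = 1 - F/3
H(G) = G²*(1 - G/3) (H(G) = (1 - G/3)*G² = G²*(1 - G/3))
√((-13 + 29*(-20)) + H(5 + 3*3)) = √((-13 + 29*(-20)) + (5 + 3*3)²*(3 - (5 + 3*3))/3) = √((-13 - 580) + (5 + 9)²*(3 - (5 + 9))/3) = √(-593 + (⅓)*14²*(3 - 1*14)) = √(-593 + (⅓)*196*(3 - 14)) = √(-593 + (⅓)*196*(-11)) = √(-593 - 2156/3) = √(-3935/3) = I*√11805/3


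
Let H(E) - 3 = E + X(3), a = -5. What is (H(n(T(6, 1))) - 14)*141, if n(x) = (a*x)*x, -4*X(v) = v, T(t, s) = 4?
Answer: -51747/4 ≈ -12937.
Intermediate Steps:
X(v) = -v/4
n(x) = -5*x² (n(x) = (-5*x)*x = -5*x²)
H(E) = 9/4 + E (H(E) = 3 + (E - ¼*3) = 3 + (E - ¾) = 3 + (-¾ + E) = 9/4 + E)
(H(n(T(6, 1))) - 14)*141 = ((9/4 - 5*4²) - 14)*141 = ((9/4 - 5*16) - 14)*141 = ((9/4 - 80) - 14)*141 = (-311/4 - 14)*141 = -367/4*141 = -51747/4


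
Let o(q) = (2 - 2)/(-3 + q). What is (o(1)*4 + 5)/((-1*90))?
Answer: -1/18 ≈ -0.055556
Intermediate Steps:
o(q) = 0 (o(q) = 0/(-3 + q) = 0)
(o(1)*4 + 5)/((-1*90)) = (0*4 + 5)/((-1*90)) = (0 + 5)/(-90) = 5*(-1/90) = -1/18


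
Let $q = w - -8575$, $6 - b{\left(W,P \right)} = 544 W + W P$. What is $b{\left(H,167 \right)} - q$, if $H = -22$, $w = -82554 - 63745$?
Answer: $153372$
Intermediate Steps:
$w = -146299$ ($w = -82554 - 63745 = -146299$)
$b{\left(W,P \right)} = 6 - 544 W - P W$ ($b{\left(W,P \right)} = 6 - \left(544 W + W P\right) = 6 - \left(544 W + P W\right) = 6 - 544 W - P W$)
$q = -137724$ ($q = -146299 - -8575 = -146299 + 8575 = -137724$)
$b{\left(H,167 \right)} - q = \left(6 - -11968 - 167 \left(-22\right)\right) - -137724 = \left(6 + 11968 + 3674\right) + 137724 = 15648 + 137724 = 153372$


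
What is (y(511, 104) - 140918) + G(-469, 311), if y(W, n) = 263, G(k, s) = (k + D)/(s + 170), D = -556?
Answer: -67656080/481 ≈ -1.4066e+5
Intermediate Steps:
G(k, s) = (-556 + k)/(170 + s) (G(k, s) = (k - 556)/(s + 170) = (-556 + k)/(170 + s))
(y(511, 104) - 140918) + G(-469, 311) = (263 - 140918) + (-556 - 469)/(170 + 311) = -140655 - 1025/481 = -67656080/481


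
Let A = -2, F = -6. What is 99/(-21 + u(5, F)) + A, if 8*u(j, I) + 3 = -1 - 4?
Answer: -13/2 ≈ -6.5000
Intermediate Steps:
u(j, I) = -1 (u(j, I) = -3/8 + (-1 - 4)/8 = -3/8 + (1/8)*(-5) = -3/8 - 5/8 = -1)
99/(-21 + u(5, F)) + A = 99/(-21 - 1) - 2 = 99/(-22) - 2 = 99*(-1/22) - 2 = -9/2 - 2 = -13/2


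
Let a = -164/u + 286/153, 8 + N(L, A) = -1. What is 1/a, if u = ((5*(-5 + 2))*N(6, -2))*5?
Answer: 11475/18662 ≈ 0.61489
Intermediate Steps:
N(L, A) = -9 (N(L, A) = -8 - 1 = -9)
u = 675 (u = ((5*(-5 + 2))*(-9))*5 = ((5*(-3))*(-9))*5 = -15*(-9)*5 = 135*5 = 675)
a = 18662/11475 (a = -164/675 + 286/153 = 18662/11475 ≈ 1.6263)
1/a = 1/(18662/11475) = 11475/18662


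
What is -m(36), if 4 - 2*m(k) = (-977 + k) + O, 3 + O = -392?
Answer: -670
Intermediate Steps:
O = -395 (O = -3 - 392 = -395)
m(k) = 688 - k/2 (m(k) = 2 - ((-977 + k) - 395)/2 = 2 - (-1372 + k)/2 = 2 + (686 - k/2) = 688 - k/2)
-m(36) = -(688 - 1/2*36) = -(688 - 18) = -1*670 = -670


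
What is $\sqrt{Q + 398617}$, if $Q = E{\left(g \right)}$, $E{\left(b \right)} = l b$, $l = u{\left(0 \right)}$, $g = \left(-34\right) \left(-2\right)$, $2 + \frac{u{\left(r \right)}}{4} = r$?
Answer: $\sqrt{398073} \approx 630.93$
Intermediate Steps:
$u{\left(r \right)} = -8 + 4 r$
$g = 68$
$l = -8$ ($l = -8 + 4 \cdot 0 = -8 + 0 = -8$)
$E{\left(b \right)} = - 8 b$
$Q = -544$ ($Q = \left(-8\right) 68 = -544$)
$\sqrt{Q + 398617} = \sqrt{-544 + 398617} = \sqrt{398073}$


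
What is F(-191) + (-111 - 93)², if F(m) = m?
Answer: 41425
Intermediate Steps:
F(-191) + (-111 - 93)² = -191 + (-111 - 93)² = -191 + (-204)² = -191 + 41616 = 41425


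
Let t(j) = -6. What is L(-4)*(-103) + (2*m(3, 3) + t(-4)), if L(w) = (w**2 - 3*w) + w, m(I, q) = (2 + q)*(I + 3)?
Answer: -2418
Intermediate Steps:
m(I, q) = (2 + q)*(3 + I)
L(w) = w**2 - 2*w
L(-4)*(-103) + (2*m(3, 3) + t(-4)) = -4*(-2 - 4)*(-103) + (2*(6 + 2*3 + 3*3 + 3*3) - 6) = -4*(-6)*(-103) + (2*(6 + 6 + 9 + 9) - 6) = 24*(-103) + (2*30 - 6) = -2472 + (60 - 6) = -2472 + 54 = -2418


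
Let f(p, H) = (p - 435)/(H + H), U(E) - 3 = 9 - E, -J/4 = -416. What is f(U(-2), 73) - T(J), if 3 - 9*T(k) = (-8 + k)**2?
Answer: 133458943/438 ≈ 3.0470e+5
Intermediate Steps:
J = 1664 (J = -4*(-416) = 1664)
U(E) = 12 - E (U(E) = 3 + (9 - E) = 12 - E)
f(p, H) = (-435 + p)/(2*H) (f(p, H) = (-435 + p)/((2*H)) = (-435 + p)*(1/(2*H)) = (-435 + p)/(2*H))
T(k) = 1/3 - (-8 + k)**2/9
f(U(-2), 73) - T(J) = (1/2)*(-435 + (12 - 1*(-2)))/73 - (1/3 - (-8 + 1664)**2/9) = (1/2)*(1/73)*(-435 + (12 + 2)) - (1/3 - 1/9*1656**2) = (1/2)*(1/73)*(-435 + 14) - (1/3 - 1/9*2742336) = (1/2)*(1/73)*(-421) - (1/3 - 304704) = -421/146 - 1*(-914111/3) = -421/146 + 914111/3 = 133458943/438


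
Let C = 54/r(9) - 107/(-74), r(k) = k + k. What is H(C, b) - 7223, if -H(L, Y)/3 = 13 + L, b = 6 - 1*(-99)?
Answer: -538375/74 ≈ -7275.3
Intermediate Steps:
b = 105 (b = 6 + 99 = 105)
r(k) = 2*k
C = 329/74 (C = 54/((2*9)) - 107/(-74) = 54/18 - 107*(-1/74) = 54*(1/18) + 107/74 = 3 + 107/74 = 329/74 ≈ 4.4459)
H(L, Y) = -39 - 3*L (H(L, Y) = -3*(13 + L) = -39 - 3*L)
H(C, b) - 7223 = (-39 - 3*329/74) - 7223 = (-39 - 987/74) - 7223 = -3873/74 - 7223 = -538375/74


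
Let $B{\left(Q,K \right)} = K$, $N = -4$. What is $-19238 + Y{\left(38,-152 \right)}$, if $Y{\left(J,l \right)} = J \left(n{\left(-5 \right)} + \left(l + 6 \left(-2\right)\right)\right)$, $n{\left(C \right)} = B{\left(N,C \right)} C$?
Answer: $-24520$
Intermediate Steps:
$n{\left(C \right)} = C^{2}$ ($n{\left(C \right)} = C C = C^{2}$)
$Y{\left(J,l \right)} = J \left(13 + l\right)$ ($Y{\left(J,l \right)} = J \left(\left(-5\right)^{2} + \left(l + 6 \left(-2\right)\right)\right) = J \left(25 + \left(l - 12\right)\right) = J \left(25 + \left(-12 + l\right)\right) = J \left(13 + l\right)$)
$-19238 + Y{\left(38,-152 \right)} = -19238 + 38 \left(13 - 152\right) = -19238 + 38 \left(-139\right) = -19238 - 5282 = -24520$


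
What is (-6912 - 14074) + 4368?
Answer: -16618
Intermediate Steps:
(-6912 - 14074) + 4368 = -20986 + 4368 = -16618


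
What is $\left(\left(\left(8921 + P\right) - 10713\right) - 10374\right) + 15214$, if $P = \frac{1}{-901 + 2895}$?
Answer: $\frac{6077713}{1994} \approx 3048.0$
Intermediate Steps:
$P = \frac{1}{1994} \approx 0.0005015$
$\left(\left(\left(8921 + P\right) - 10713\right) - 10374\right) + 15214 = \left(\left(\left(8921 + \frac{1}{1994}\right) - 10713\right) - 10374\right) + 15214 = \left(\left(\frac{17788475}{1994} - 10713\right) - 10374\right) + 15214 = \left(- \frac{3573247}{1994} - 10374\right) + 15214 = - \frac{24259003}{1994} + 15214 = \frac{6077713}{1994}$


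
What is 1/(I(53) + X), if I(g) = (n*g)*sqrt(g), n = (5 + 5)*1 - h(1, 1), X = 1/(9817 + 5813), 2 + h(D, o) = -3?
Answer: -15630/8183292655792499 + 194216035500*sqrt(53)/8183292655792499 ≈ 0.00017278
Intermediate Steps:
h(D, o) = -5 (h(D, o) = -2 - 3 = -5)
X = 1/15630 ≈ 6.3980e-5
n = 15 (n = (5 + 5)*1 - 1*(-5) = 10*1 + 5 = 10 + 5 = 15)
I(g) = 15*g**(3/2) (I(g) = (15*g)*sqrt(g) = 15*g**(3/2))
1/(I(53) + X) = 1/(15*53**(3/2) + 1/15630) = 1/(15*(53*sqrt(53)) + 1/15630) = 1/(795*sqrt(53) + 1/15630) = 1/(1/15630 + 795*sqrt(53))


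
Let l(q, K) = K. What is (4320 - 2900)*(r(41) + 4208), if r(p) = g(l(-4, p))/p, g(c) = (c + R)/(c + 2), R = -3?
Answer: 10534613640/1763 ≈ 5.9754e+6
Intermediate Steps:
g(c) = (-3 + c)/(2 + c) (g(c) = (c - 3)/(c + 2) = (-3 + c)/(2 + c))
r(p) = (-3 + p)/(p*(2 + p)) (r(p) = ((-3 + p)/(2 + p))/p = (-3 + p)/(p*(2 + p)))
(4320 - 2900)*(r(41) + 4208) = (4320 - 2900)*((-3 + 41)/(41*(2 + 41)) + 4208) = 1420*((1/41)*38/43 + 4208) = 1420*((1/41)*(1/43)*38 + 4208) = 1420*(38/1763 + 4208) = 1420*(7418742/1763) = 10534613640/1763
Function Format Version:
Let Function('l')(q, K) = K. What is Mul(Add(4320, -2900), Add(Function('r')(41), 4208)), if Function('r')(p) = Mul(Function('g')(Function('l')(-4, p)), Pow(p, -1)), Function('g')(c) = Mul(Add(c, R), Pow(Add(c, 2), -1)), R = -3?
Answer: Rational(10534613640, 1763) ≈ 5.9754e+6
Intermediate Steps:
Function('g')(c) = Mul(Pow(Add(2, c), -1), Add(-3, c)) (Function('g')(c) = Mul(Add(c, -3), Pow(Add(c, 2), -1)) = Mul(Add(-3, c), Pow(Add(2, c), -1)) = Mul(Pow(Add(2, c), -1), Add(-3, c)))
Function('r')(p) = Mul(Pow(p, -1), Pow(Add(2, p), -1), Add(-3, p)) (Function('r')(p) = Mul(Mul(Pow(Add(2, p), -1), Add(-3, p)), Pow(p, -1)) = Mul(Pow(p, -1), Pow(Add(2, p), -1), Add(-3, p)))
Mul(Add(4320, -2900), Add(Function('r')(41), 4208)) = Mul(Add(4320, -2900), Add(Mul(Pow(41, -1), Pow(Add(2, 41), -1), Add(-3, 41)), 4208)) = Mul(1420, Add(Mul(Rational(1, 41), Pow(43, -1), 38), 4208)) = Mul(1420, Add(Mul(Rational(1, 41), Rational(1, 43), 38), 4208)) = Mul(1420, Add(Rational(38, 1763), 4208)) = Mul(1420, Rational(7418742, 1763)) = Rational(10534613640, 1763)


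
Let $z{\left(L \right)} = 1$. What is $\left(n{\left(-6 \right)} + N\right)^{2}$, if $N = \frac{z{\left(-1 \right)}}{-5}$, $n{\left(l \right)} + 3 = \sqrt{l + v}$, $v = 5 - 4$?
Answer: $\frac{131}{25} - \frac{32 i \sqrt{5}}{5} \approx 5.24 - 14.311 i$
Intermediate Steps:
$v = 1$ ($v = 5 - 4 = 1$)
$n{\left(l \right)} = -3 + \sqrt{1 + l}$ ($n{\left(l \right)} = -3 + \sqrt{l + 1} = -3 + \sqrt{1 + l}$)
$N = - \frac{1}{5}$ ($N = 1 \frac{1}{-5} = 1 \left(- \frac{1}{5}\right) = - \frac{1}{5} \approx -0.2$)
$\left(n{\left(-6 \right)} + N\right)^{2} = \left(\left(-3 + \sqrt{1 - 6}\right) - \frac{1}{5}\right)^{2} = \left(\left(-3 + \sqrt{-5}\right) - \frac{1}{5}\right)^{2} = \left(\left(-3 + i \sqrt{5}\right) - \frac{1}{5}\right)^{2} = \left(- \frac{16}{5} + i \sqrt{5}\right)^{2}$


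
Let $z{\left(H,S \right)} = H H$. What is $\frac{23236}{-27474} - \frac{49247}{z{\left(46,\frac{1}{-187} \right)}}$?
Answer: $- \frac{701089727}{29067492} \approx -24.119$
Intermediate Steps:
$z{\left(H,S \right)} = H^{2}$
$\frac{23236}{-27474} - \frac{49247}{z{\left(46,\frac{1}{-187} \right)}} = \frac{23236}{-27474} - \frac{49247}{46^{2}} = 23236 \left(- \frac{1}{27474}\right) - \frac{49247}{2116} = - \frac{11618}{13737} - \frac{49247}{2116} = - \frac{701089727}{29067492}$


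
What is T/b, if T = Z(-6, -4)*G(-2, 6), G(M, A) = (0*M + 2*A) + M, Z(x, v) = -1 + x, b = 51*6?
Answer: -35/153 ≈ -0.22876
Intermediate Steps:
b = 306
G(M, A) = M + 2*A (G(M, A) = (0 + 2*A) + M = 2*A + M = M + 2*A)
T = -70 (T = (-1 - 6)*(-2 + 2*6) = -7*(-2 + 12) = -7*10 = -70)
T/b = -70/306 = -70*1/306 = -35/153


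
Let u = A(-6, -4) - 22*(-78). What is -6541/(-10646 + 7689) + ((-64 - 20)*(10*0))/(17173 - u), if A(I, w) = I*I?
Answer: 6541/2957 ≈ 2.2120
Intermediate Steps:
A(I, w) = I²
u = 1752 (u = (-6)² - 22*(-78) = 36 + 1716 = 1752)
-6541/(-10646 + 7689) + ((-64 - 20)*(10*0))/(17173 - u) = -6541/(-10646 + 7689) + ((-64 - 20)*(10*0))/(17173 - 1*1752) = -6541/(-2957) + (-84*0)/(17173 - 1752) = -6541*(-1/2957) + 0/15421 = 6541/2957 + 0*(1/15421) = 6541/2957 + 0 = 6541/2957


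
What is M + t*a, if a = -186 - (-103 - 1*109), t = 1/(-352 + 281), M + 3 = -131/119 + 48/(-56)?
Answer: -44984/8449 ≈ -5.3242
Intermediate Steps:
M = -590/119 (M = -3 + (-131/119 + 48/(-56)) = -3 + (-131*1/119 + 48*(-1/56)) = -3 + (-131/119 - 6/7) = -3 - 233/119 = -590/119 ≈ -4.9580)
t = -1/71 (t = 1/(-71) = -1/71 ≈ -0.014085)
a = 26 (a = -186 - (-103 - 109) = -186 - 1*(-212) = -186 + 212 = 26)
M + t*a = -590/119 - 1/71*26 = -590/119 - 26/71 = -44984/8449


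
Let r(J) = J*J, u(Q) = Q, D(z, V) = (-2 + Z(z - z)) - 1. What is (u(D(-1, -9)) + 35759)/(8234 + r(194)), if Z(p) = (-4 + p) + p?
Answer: 17876/22935 ≈ 0.77942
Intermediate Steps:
Z(p) = -4 + 2*p
D(z, V) = -7 (D(z, V) = (-2 + (-4 + 2*(z - z))) - 1 = (-2 + (-4 + 2*0)) - 1 = (-2 + (-4 + 0)) - 1 = (-2 - 4) - 1 = -6 - 1 = -7)
r(J) = J²
(u(D(-1, -9)) + 35759)/(8234 + r(194)) = (-7 + 35759)/(8234 + 194²) = 35752/(8234 + 37636) = 35752/45870 = 35752*(1/45870) = 17876/22935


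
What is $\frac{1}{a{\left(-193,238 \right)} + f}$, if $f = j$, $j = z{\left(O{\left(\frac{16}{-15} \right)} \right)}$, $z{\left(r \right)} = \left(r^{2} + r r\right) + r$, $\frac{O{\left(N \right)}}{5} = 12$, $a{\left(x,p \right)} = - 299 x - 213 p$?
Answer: $\frac{1}{14273} \approx 7.0062 \cdot 10^{-5}$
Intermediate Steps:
$O{\left(N \right)} = 60$ ($O{\left(N \right)} = 5 \cdot 12 = 60$)
$z{\left(r \right)} = r + 2 r^{2}$ ($z{\left(r \right)} = \left(r^{2} + r^{2}\right) + r = 2 r^{2} + r = r + 2 r^{2}$)
$j = 7260$ ($j = 60 \left(1 + 2 \cdot 60\right) = 60 \left(1 + 120\right) = 60 \cdot 121 = 7260$)
$f = 7260$
$\frac{1}{a{\left(-193,238 \right)} + f} = \frac{1}{\left(\left(-299\right) \left(-193\right) - 50694\right) + 7260} = \frac{1}{\left(57707 - 50694\right) + 7260} = \frac{1}{7013 + 7260} = \frac{1}{14273}$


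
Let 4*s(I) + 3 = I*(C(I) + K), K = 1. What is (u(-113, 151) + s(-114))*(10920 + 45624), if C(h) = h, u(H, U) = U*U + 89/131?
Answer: 192747597144/131 ≈ 1.4714e+9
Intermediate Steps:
u(H, U) = 89/131 + U² (u(H, U) = U² + 89*(1/131) = U² + 89/131 = 89/131 + U²)
s(I) = -¾ + I*(1 + I)/4 (s(I) = -¾ + (I*(I + 1))/4 = -¾ + (I*(1 + I))/4 = -¾ + I*(1 + I)/4)
(u(-113, 151) + s(-114))*(10920 + 45624) = ((89/131 + 151²) + (-¾ + (¼)*(-114) + (¼)*(-114)²))*(10920 + 45624) = ((89/131 + 22801) + (-¾ - 57/2 + (¼)*12996))*56544 = (2987020/131 + (-¾ - 57/2 + 3249))*56544 = (2987020/131 + 12879/4)*56544 = (13635229/524)*56544 = 192747597144/131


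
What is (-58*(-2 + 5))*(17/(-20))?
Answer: 1479/10 ≈ 147.90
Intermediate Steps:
(-58*(-2 + 5))*(17/(-20)) = (-58*3)*(17*(-1/20)) = -29*6*(-17/20) = -174*(-17/20) = 1479/10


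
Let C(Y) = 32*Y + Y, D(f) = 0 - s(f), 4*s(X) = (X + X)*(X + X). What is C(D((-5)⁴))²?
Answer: 166168212890625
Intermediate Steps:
s(X) = X² (s(X) = ((X + X)*(X + X))/4 = ((2*X)*(2*X))/4 = (4*X²)/4 = X²)
D(f) = -f² (D(f) = 0 - f² = -f²)
C(Y) = 33*Y
C(D((-5)⁴))² = (33*(-((-5)⁴)²))² = (33*(-1*625²))² = (33*(-1*390625))² = (33*(-390625))² = (-12890625)² = 166168212890625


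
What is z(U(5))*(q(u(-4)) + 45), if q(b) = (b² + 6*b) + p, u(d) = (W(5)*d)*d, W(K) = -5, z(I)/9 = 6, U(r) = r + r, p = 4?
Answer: 322326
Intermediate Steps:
U(r) = 2*r
z(I) = 54 (z(I) = 9*6 = 54)
u(d) = -5*d² (u(d) = (-5*d)*d = -5*d²)
q(b) = 4 + b² + 6*b (q(b) = (b² + 6*b) + 4 = 4 + b² + 6*b)
z(U(5))*(q(u(-4)) + 45) = 54*((4 + (-5*(-4)²)² + 6*(-5*(-4)²)) + 45) = 54*((4 + (-5*16)² + 6*(-5*16)) + 45) = 54*((4 + (-80)² + 6*(-80)) + 45) = 54*((4 + 6400 - 480) + 45) = 54*(5924 + 45) = 54*5969 = 322326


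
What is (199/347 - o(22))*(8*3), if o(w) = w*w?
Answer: -4025976/347 ≈ -11602.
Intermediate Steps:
o(w) = w²
(199/347 - o(22))*(8*3) = (199/347 - 1*22²)*(8*3) = (199*(1/347) - 1*484)*24 = (199/347 - 484)*24 = -167749/347*24 = -4025976/347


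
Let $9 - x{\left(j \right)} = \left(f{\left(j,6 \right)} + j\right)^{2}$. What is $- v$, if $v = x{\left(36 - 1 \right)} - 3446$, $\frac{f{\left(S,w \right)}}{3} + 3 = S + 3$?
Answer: $23037$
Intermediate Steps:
$f{\left(S,w \right)} = 3 S$ ($f{\left(S,w \right)} = -9 + 3 \left(S + 3\right) = -9 + 3 \left(3 + S\right) = -9 + \left(9 + 3 S\right) = 3 S$)
$x{\left(j \right)} = 9 - 16 j^{2}$ ($x{\left(j \right)} = 9 - \left(3 j + j\right)^{2} = 9 - \left(4 j\right)^{2} = 9 - 16 j^{2}$)
$v = -23037$ ($v = \left(9 - 16 \left(36 - 1\right)^{2}\right) - 3446 = \left(9 - 16 \cdot 35^{2}\right) - 3446 = \left(9 - 19600\right) - 3446 = -19591 - 3446 = -23037$)
$- v = \left(-1\right) \left(-23037\right) = 23037$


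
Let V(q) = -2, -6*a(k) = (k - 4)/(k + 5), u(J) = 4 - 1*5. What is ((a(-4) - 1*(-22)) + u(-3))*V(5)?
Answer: -134/3 ≈ -44.667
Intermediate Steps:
u(J) = -1 (u(J) = 4 - 5 = -1)
a(k) = -(-4 + k)/(6*(5 + k)) (a(k) = -(k - 4)/(6*(k + 5)) = -(-4 + k)/(6*(5 + k)))
((a(-4) - 1*(-22)) + u(-3))*V(5) = (((4 - 1*(-4))/(6*(5 - 4)) - 1*(-22)) - 1)*(-2) = (((1/6)*(4 + 4)/1 + 22) - 1)*(-2) = (((1/6)*1*8 + 22) - 1)*(-2) = ((4/3 + 22) - 1)*(-2) = (70/3 - 1)*(-2) = (67/3)*(-2) = -134/3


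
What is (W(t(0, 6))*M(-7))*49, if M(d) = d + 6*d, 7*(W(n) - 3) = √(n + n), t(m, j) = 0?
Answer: -7203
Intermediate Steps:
W(n) = 3 + √2*√n/7 (W(n) = 3 + √(n + n)/7 = 3 + √(2*n)/7 = 3 + (√2*√n)/7 = 3 + √2*√n/7)
M(d) = 7*d
(W(t(0, 6))*M(-7))*49 = ((3 + √2*√0/7)*(7*(-7)))*49 = ((3 + (⅐)*√2*0)*(-49))*49 = ((3 + 0)*(-49))*49 = (3*(-49))*49 = -147*49 = -7203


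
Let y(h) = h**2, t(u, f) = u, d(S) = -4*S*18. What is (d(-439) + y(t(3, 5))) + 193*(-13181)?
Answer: -2512316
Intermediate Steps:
d(S) = -72*S
(d(-439) + y(t(3, 5))) + 193*(-13181) = (-72*(-439) + 3**2) + 193*(-13181) = (31608 + 9) - 2543933 = 31617 - 2543933 = -2512316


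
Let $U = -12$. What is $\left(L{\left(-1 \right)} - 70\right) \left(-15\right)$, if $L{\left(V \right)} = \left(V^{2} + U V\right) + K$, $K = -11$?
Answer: $1020$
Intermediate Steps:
$L{\left(V \right)} = -11 + V^{2} - 12 V$ ($L{\left(V \right)} = \left(V^{2} - 12 V\right) - 11 = -11 + V^{2} - 12 V$)
$\left(L{\left(-1 \right)} - 70\right) \left(-15\right) = \left(\left(-11 + \left(-1\right)^{2} - -12\right) - 70\right) \left(-15\right) = \left(\left(-11 + 1 + 12\right) - 70\right) \left(-15\right) = \left(2 - 70\right) \left(-15\right) = \left(-68\right) \left(-15\right) = 1020$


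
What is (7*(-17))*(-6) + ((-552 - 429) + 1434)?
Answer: 1167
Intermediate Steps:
(7*(-17))*(-6) + ((-552 - 429) + 1434) = -119*(-6) + (-981 + 1434) = 714 + 453 = 1167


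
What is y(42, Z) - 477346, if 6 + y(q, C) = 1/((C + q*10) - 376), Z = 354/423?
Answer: -3017819203/6322 ≈ -4.7735e+5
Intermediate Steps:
Z = 118/141 (Z = 354*(1/423) = 118/141 ≈ 0.83688)
y(q, C) = -6 + 1/(-376 + C + 10*q) (y(q, C) = -6 + 1/((C + q*10) - 376) = -6 + 1/((C + 10*q) - 376) = -6 + 1/(-376 + C + 10*q))
y(42, Z) - 477346 = (2257 - 60*42 - 6*118/141)/(-376 + 118/141 + 10*42) - 477346 = (2257 - 2520 - 236/47)/(-376 + 118/141 + 420) - 477346 = -12597/47/(6322/141) - 477346 = (141/6322)*(-12597/47) - 477346 = -37791/6322 - 477346 = -3017819203/6322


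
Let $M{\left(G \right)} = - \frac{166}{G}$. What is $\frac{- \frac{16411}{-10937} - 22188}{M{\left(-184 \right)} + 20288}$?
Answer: $- \frac{22324144540}{20414774523} \approx -1.0935$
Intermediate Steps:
$\frac{- \frac{16411}{-10937} - 22188}{M{\left(-184 \right)} + 20288} = \frac{- \frac{16411}{-10937} - 22188}{- \frac{166}{-184} + 20288} = \frac{\left(-16411\right) \left(- \frac{1}{10937}\right) - 22188}{\left(-166\right) \left(- \frac{1}{184}\right) + 20288} = \frac{\frac{16411}{10937} - 22188}{\frac{83}{92} + 20288} = - \frac{242653745}{10937 \cdot \frac{1866579}{92}} = \left(- \frac{242653745}{10937}\right) \frac{92}{1866579} = - \frac{22324144540}{20414774523}$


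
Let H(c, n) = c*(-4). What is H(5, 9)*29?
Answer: -580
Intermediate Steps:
H(c, n) = -4*c
H(5, 9)*29 = -4*5*29 = -20*29 = -580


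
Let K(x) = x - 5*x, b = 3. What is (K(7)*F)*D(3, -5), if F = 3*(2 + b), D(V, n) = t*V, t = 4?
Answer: -5040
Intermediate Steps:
D(V, n) = 4*V
F = 15 (F = 3*(2 + 3) = 3*5 = 15)
K(x) = -4*x
(K(7)*F)*D(3, -5) = (-4*7*15)*(4*3) = -28*15*12 = -420*12 = -5040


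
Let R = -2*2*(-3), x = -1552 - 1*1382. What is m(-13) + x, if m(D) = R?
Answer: -2922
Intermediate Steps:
x = -2934 (x = -1552 - 1382 = -2934)
R = 12 (R = -4*(-3) = 12)
m(D) = 12
m(-13) + x = 12 - 2934 = -2922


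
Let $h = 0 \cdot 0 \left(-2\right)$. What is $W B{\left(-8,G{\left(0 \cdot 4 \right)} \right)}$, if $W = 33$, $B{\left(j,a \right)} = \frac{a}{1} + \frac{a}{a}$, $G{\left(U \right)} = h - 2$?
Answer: $-33$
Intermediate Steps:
$h = 0$ ($h = 0 \cdot 0 = 0$)
$G{\left(U \right)} = -2$ ($G{\left(U \right)} = 0 - 2 = -2$)
$B{\left(j,a \right)} = 1 + a$ ($B{\left(j,a \right)} = a 1 + 1 = a + 1 = 1 + a$)
$W B{\left(-8,G{\left(0 \cdot 4 \right)} \right)} = 33 \left(1 - 2\right) = 33 \left(-1\right) = -33$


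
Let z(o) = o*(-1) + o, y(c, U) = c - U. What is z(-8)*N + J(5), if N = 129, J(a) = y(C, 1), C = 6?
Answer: 5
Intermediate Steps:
J(a) = 5 (J(a) = 6 - 1*1 = 6 - 1 = 5)
z(o) = 0 (z(o) = -o + o = 0)
z(-8)*N + J(5) = 0*129 + 5 = 0 + 5 = 5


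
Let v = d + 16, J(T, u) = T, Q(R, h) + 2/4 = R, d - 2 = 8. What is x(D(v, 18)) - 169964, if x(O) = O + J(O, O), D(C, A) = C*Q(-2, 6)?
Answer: -170094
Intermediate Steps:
d = 10 (d = 2 + 8 = 10)
Q(R, h) = -½ + R
v = 26 (v = 10 + 16 = 26)
D(C, A) = -5*C/2 (D(C, A) = C*(-½ - 2) = C*(-5/2) = -5*C/2)
x(O) = 2*O (x(O) = O + O = 2*O)
x(D(v, 18)) - 169964 = 2*(-5/2*26) - 169964 = 2*(-65) - 169964 = -130 - 169964 = -170094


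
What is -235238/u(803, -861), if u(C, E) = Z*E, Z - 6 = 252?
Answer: 117619/111069 ≈ 1.0590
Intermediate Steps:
Z = 258 (Z = 6 + 252 = 258)
u(C, E) = 258*E
-235238/u(803, -861) = -235238/(258*(-861)) = -235238/(-222138) = -235238*(-1/222138) = 117619/111069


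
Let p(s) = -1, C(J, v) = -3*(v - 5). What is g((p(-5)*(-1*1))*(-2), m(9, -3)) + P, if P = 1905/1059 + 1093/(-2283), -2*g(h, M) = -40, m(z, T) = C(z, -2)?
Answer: 17181856/805899 ≈ 21.320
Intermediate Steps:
C(J, v) = 15 - 3*v (C(J, v) = -3*(-5 + v) = 15 - 3*v)
m(z, T) = 21 (m(z, T) = 15 - 3*(-2) = 15 + 6 = 21)
g(h, M) = 20 (g(h, M) = -1/2*(-40) = 20)
P = 1063876/805899 (P = 1905*(1/1059) + 1093*(-1/2283) = 635/353 - 1093/2283 = 1063876/805899 ≈ 1.3201)
g((p(-5)*(-1*1))*(-2), m(9, -3)) + P = 20 + 1063876/805899 = 17181856/805899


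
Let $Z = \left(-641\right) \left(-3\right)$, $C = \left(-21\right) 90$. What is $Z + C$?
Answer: $33$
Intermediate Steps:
$C = -1890$
$Z = 1923$
$Z + C = 1923 - 1890 = 33$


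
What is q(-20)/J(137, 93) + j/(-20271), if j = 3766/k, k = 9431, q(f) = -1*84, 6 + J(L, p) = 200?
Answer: -8029748944/18544052697 ≈ -0.43301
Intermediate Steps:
J(L, p) = 194 (J(L, p) = -6 + 200 = 194)
q(f) = -84
j = 3766/9431 ≈ 0.39932
q(-20)/J(137, 93) + j/(-20271) = -84/194 + (3766/9431)/(-20271) = -84*1/194 + (3766/9431)*(-1/20271) = -42/97 - 3766/191175801 = -8029748944/18544052697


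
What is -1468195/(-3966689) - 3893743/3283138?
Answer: -10624980731017/13023187390082 ≈ -0.81585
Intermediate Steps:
-1468195/(-3966689) - 3893743/3283138 = -1468195*(-1/3966689) - 3893743*1/3283138 = 1468195/3966689 - 3893743/3283138 = -10624980731017/13023187390082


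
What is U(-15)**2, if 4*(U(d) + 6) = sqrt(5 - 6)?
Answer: (24 - I)**2/16 ≈ 35.938 - 3.0*I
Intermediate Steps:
U(d) = -6 + I/4 (U(d) = -6 + sqrt(5 - 6)/4 = -6 + sqrt(-1)/4 = -6 + I/4)
U(-15)**2 = (-6 + I/4)**2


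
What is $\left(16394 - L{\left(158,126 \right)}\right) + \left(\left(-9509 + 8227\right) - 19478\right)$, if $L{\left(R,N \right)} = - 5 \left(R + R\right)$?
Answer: $-2786$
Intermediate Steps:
$L{\left(R,N \right)} = - 10 R$ ($L{\left(R,N \right)} = - 5 \cdot 2 R = - 10 R$)
$\left(16394 - L{\left(158,126 \right)}\right) + \left(\left(-9509 + 8227\right) - 19478\right) = \left(16394 - \left(-10\right) 158\right) + \left(\left(-9509 + 8227\right) - 19478\right) = \left(16394 - -1580\right) - 20760 = \left(16394 + 1580\right) - 20760 = 17974 - 20760 = -2786$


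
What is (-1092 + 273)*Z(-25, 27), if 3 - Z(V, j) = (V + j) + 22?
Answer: 17199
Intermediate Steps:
Z(V, j) = -19 - V - j (Z(V, j) = 3 - ((V + j) + 22) = 3 - (22 + V + j) = 3 + (-22 - V - j) = -19 - V - j)
(-1092 + 273)*Z(-25, 27) = (-1092 + 273)*(-19 - 1*(-25) - 1*27) = -819*(-19 + 25 - 27) = -819*(-21) = 17199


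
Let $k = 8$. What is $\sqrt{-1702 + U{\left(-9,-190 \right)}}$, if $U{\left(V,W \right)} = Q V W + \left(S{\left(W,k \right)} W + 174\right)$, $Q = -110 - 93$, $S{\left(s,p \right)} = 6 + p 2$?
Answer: $i \sqrt{352838} \approx 594.0 i$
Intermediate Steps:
$S{\left(s,p \right)} = 6 + 2 p$
$Q = -203$
$U{\left(V,W \right)} = 174 + 22 W - 203 V W$ ($U{\left(V,W \right)} = - 203 V W + \left(\left(6 + 2 \cdot 8\right) W + 174\right) = - 203 V W + \left(\left(6 + 16\right) W + 174\right) = - 203 V W + \left(22 W + 174\right) = - 203 V W + \left(174 + 22 W\right) = 174 + 22 W - 203 V W$)
$\sqrt{-1702 + U{\left(-9,-190 \right)}} = \sqrt{-1702 + \left(174 + 22 \left(-190\right) - \left(-1827\right) \left(-190\right)\right)} = \sqrt{-1702 - 351136} = \sqrt{-352838} = i \sqrt{352838}$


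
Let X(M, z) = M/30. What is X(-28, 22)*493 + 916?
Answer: 6838/15 ≈ 455.87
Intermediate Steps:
X(M, z) = M/30 (X(M, z) = M*(1/30) = M/30)
X(-28, 22)*493 + 916 = ((1/30)*(-28))*493 + 916 = -14/15*493 + 916 = -6902/15 + 916 = 6838/15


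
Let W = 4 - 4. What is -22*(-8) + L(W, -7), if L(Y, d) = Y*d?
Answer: 176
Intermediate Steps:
W = 0
-22*(-8) + L(W, -7) = -22*(-8) + 0*(-7) = 176 + 0 = 176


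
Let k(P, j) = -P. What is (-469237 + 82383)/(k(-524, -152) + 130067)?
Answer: -386854/130591 ≈ -2.9623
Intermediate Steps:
(-469237 + 82383)/(k(-524, -152) + 130067) = (-469237 + 82383)/(-1*(-524) + 130067) = -386854/(524 + 130067) = -386854/130591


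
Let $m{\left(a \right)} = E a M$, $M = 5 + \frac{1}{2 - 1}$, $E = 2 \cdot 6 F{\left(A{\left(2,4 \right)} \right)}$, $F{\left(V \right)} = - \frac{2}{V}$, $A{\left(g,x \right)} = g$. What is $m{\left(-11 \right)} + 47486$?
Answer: $48278$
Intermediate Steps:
$E = -12$ ($E = 2 \cdot 6 \left(- \frac{2}{2}\right) = 12 \left(\left(-2\right) \frac{1}{2}\right) = 12 \left(-1\right) = -12$)
$M = 6$ ($M = 5 + 1^{-1} = 5 + 1 = 6$)
$m{\left(a \right)} = - 72 a$ ($m{\left(a \right)} = - 12 a 6 = - 72 a$)
$m{\left(-11 \right)} + 47486 = \left(-72\right) \left(-11\right) + 47486 = 792 + 47486 = 48278$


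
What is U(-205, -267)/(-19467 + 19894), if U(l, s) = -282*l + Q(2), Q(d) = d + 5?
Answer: 57817/427 ≈ 135.40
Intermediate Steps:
Q(d) = 5 + d
U(l, s) = 7 - 282*l (U(l, s) = -282*l + (5 + 2) = -282*l + 7 = 7 - 282*l)
U(-205, -267)/(-19467 + 19894) = (7 - 282*(-205))/(-19467 + 19894) = (7 + 57810)/427 = 57817*(1/427) = 57817/427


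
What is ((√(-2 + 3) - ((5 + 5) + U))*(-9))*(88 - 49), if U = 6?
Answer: 5265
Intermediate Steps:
((√(-2 + 3) - ((5 + 5) + U))*(-9))*(88 - 49) = ((√(-2 + 3) - ((5 + 5) + 6))*(-9))*(88 - 49) = ((√1 - (10 + 6))*(-9))*39 = ((1 - 1*16)*(-9))*39 = ((1 - 16)*(-9))*39 = -15*(-9)*39 = 135*39 = 5265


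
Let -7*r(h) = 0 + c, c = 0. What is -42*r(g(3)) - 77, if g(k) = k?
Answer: -77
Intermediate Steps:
r(h) = 0 (r(h) = -(0 + 0)/7 = -⅐*0 = 0)
-42*r(g(3)) - 77 = -42*0 - 77 = 0 - 77 = -77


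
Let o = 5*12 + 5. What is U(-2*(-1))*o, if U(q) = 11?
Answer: 715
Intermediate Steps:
o = 65 (o = 60 + 5 = 65)
U(-2*(-1))*o = 11*65 = 715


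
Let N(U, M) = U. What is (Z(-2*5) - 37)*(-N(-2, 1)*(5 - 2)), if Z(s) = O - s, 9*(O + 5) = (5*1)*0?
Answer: -192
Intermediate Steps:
O = -5 (O = -5 + ((5*1)*0)/9 = -5 + (5*0)/9 = -5 + (1/9)*0 = -5 + 0 = -5)
Z(s) = -5 - s
(Z(-2*5) - 37)*(-N(-2, 1)*(5 - 2)) = ((-5 - (-2)*5) - 37)*(-(-2)*(5 - 2)) = ((-5 - 1*(-10)) - 37)*(-(-2)*3) = ((-5 + 10) - 37)*(-1*(-6)) = (5 - 37)*6 = -32*6 = -192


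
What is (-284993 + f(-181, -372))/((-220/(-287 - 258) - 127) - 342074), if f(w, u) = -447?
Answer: 6222592/7459973 ≈ 0.83413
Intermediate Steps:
(-284993 + f(-181, -372))/((-220/(-287 - 258) - 127) - 342074) = (-284993 - 447)/((-220/(-287 - 258) - 127) - 342074) = -285440/((-220/(-545) - 127) - 342074) = -285440/((-220*(-1/545) - 127) - 342074) = -285440/((44/109 - 127) - 342074) = -285440/(-13799/109 - 342074) = -285440/(-37299865/109) = -285440*(-109/37299865) = 6222592/7459973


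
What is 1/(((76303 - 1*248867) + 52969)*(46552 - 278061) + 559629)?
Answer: 1/27687878484 ≈ 3.6117e-11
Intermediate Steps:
1/(((76303 - 1*248867) + 52969)*(46552 - 278061) + 559629) = 1/(((76303 - 248867) + 52969)*(-231509) + 559629) = 1/((-172564 + 52969)*(-231509) + 559629) = 1/(-119595*(-231509) + 559629) = 1/(27687318855 + 559629) = 1/27687878484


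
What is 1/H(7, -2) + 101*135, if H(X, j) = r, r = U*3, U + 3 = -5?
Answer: 327239/24 ≈ 13635.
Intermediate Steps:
U = -8 (U = -3 - 5 = -8)
r = -24 (r = -8*3 = -24)
H(X, j) = -24
1/H(7, -2) + 101*135 = 1/(-24) + 101*135 = -1/24 + 13635 = 327239/24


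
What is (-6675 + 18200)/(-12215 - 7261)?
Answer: -11525/19476 ≈ -0.59175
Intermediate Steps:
(-6675 + 18200)/(-12215 - 7261) = 11525/(-19476) = 11525*(-1/19476) = -11525/19476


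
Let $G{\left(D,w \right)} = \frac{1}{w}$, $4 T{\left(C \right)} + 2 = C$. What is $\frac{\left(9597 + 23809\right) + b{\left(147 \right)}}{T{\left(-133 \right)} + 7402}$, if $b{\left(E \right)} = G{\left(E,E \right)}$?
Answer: $\frac{19642732}{4332531} \approx 4.5338$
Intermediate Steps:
$T{\left(C \right)} = - \frac{1}{2} + \frac{C}{4}$
$b{\left(E \right)} = \frac{1}{E}$
$\frac{\left(9597 + 23809\right) + b{\left(147 \right)}}{T{\left(-133 \right)} + 7402} = \frac{\left(9597 + 23809\right) + \frac{1}{147}}{\left(- \frac{1}{2} + \frac{1}{4} \left(-133\right)\right) + 7402} = \frac{33406 + \frac{1}{147}}{\left(- \frac{1}{2} - \frac{133}{4}\right) + 7402} = \frac{4910683}{147 \left(- \frac{135}{4} + 7402\right)} = \frac{4910683}{147 \cdot \frac{29473}{4}} = \frac{4910683}{147} \cdot \frac{4}{29473} = \frac{19642732}{4332531}$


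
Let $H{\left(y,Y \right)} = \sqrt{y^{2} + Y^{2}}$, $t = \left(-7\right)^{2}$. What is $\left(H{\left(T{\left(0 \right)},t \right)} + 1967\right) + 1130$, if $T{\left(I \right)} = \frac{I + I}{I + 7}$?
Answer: $3146$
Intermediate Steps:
$t = 49$
$T{\left(I \right)} = \frac{2 I}{7 + I}$
$H{\left(y,Y \right)} = \sqrt{Y^{2} + y^{2}}$
$\left(H{\left(T{\left(0 \right)},t \right)} + 1967\right) + 1130 = \left(\sqrt{49^{2} + \left(2 \cdot 0 \frac{1}{7 + 0}\right)^{2}} + 1967\right) + 1130 = \left(\sqrt{2401 + \left(2 \cdot 0 \cdot \frac{1}{7}\right)^{2}} + 1967\right) + 1130 = \left(\sqrt{2401 + 0^{2}} + 1967\right) + 1130 = \left(\sqrt{2401 + 0} + 1967\right) + 1130 = \left(\sqrt{2401} + 1967\right) + 1130 = \left(49 + 1967\right) + 1130 = 2016 + 1130 = 3146$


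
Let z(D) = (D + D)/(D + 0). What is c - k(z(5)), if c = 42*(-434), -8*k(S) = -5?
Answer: -145829/8 ≈ -18229.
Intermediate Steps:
z(D) = 2 (z(D) = (2*D)/D = 2)
k(S) = 5/8 (k(S) = -1/8*(-5) = 5/8)
c = -18228
c - k(z(5)) = -18228 - 1*5/8 = -18228 - 5/8 = -145829/8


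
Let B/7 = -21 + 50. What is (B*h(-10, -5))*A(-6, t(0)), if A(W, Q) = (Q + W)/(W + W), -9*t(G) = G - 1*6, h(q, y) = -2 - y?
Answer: 812/3 ≈ 270.67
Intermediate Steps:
B = 203 (B = 7*(-21 + 50) = 7*29 = 203)
t(G) = 2/3 - G/9 (t(G) = -(G - 1*6)/9 = -(G - 6)/9 = -(-6 + G)/9 = 2/3 - G/9)
A(W, Q) = (Q + W)/(2*W) (A(W, Q) = (Q + W)/((2*W)) = (Q + W)*(1/(2*W)) = (Q + W)/(2*W))
(B*h(-10, -5))*A(-6, t(0)) = (203*(-2 - 1*(-5)))*((1/2)*((2/3 - 1/9*0) - 6)/(-6)) = (203*(-2 + 5))*((1/2)*(-1/6)*((2/3 + 0) - 6)) = (203*3)*((1/2)*(-1/6)*(2/3 - 6)) = 609*((1/2)*(-1/6)*(-16/3)) = 609*(4/9) = 812/3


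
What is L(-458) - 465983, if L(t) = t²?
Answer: -256219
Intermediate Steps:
L(-458) - 465983 = (-458)² - 465983 = 209764 - 465983 = -256219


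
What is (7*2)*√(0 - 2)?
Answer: 14*I*√2 ≈ 19.799*I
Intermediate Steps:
(7*2)*√(0 - 2) = 14*√(-2) = 14*(I*√2) = 14*I*√2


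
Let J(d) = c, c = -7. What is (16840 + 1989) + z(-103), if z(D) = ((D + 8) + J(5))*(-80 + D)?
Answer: 37495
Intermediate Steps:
J(d) = -7
z(D) = (1 + D)*(-80 + D) (z(D) = ((D + 8) - 7)*(-80 + D) = ((8 + D) - 7)*(-80 + D) = (1 + D)*(-80 + D))
(16840 + 1989) + z(-103) = (16840 + 1989) + (-80 + (-103)² - 79*(-103)) = 18829 + (-80 + 10609 + 8137) = 18829 + 18666 = 37495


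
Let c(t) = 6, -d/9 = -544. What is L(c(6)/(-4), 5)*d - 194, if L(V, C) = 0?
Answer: -194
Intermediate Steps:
d = 4896 (d = -9*(-544) = 4896)
L(c(6)/(-4), 5)*d - 194 = 0*4896 - 194 = 0 - 194 = -194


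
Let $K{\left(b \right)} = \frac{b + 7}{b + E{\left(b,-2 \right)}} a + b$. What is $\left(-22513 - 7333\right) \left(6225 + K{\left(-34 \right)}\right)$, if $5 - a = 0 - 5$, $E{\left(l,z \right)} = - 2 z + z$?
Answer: $- \frac{1480227293}{8} \approx -1.8503 \cdot 10^{8}$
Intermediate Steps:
$E{\left(l,z \right)} = - z$
$a = 10$ ($a = 5 - \left(0 - 5\right) = 5 - -5 = 5 + 5 = 10$)
$K{\left(b \right)} = b + \frac{10 \left(7 + b\right)}{2 + b}$ ($K{\left(b \right)} = \frac{b + 7}{b - -2} \cdot 10 + b = \frac{7 + b}{b + 2} \cdot 10 + b = \frac{7 + b}{2 + b} 10 + b = \frac{10 \left(7 + b\right)}{2 + b} + b = b + \frac{10 \left(7 + b\right)}{2 + b}$)
$\left(-22513 - 7333\right) \left(6225 + K{\left(-34 \right)}\right) = \left(-22513 - 7333\right) \left(6225 + \frac{70 + \left(-34\right)^{2} + 12 \left(-34\right)}{2 - 34}\right) = - 29846 \left(6225 + \frac{70 + 1156 - 408}{-32}\right) = - 29846 \left(6225 - \frac{409}{16}\right) = \left(-29846\right) \frac{99191}{16} = - \frac{1480227293}{8}$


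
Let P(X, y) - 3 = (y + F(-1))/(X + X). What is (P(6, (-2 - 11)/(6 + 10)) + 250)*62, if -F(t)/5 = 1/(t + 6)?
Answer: 1504957/96 ≈ 15677.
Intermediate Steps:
F(t) = -5/(6 + t) (F(t) = -5/(t + 6) = -5/(6 + t))
P(X, y) = 3 + (-1 + y)/(2*X) (P(X, y) = 3 + (y - 5/(6 - 1))/(X + X) = 3 + (y - 5/5)/((2*X)) = 3 + (y - 5*⅕)*(1/(2*X)) = 3 + (y - 1)*(1/(2*X)) = 3 + (-1 + y)*(1/(2*X)) = 3 + (-1 + y)/(2*X))
(P(6, (-2 - 11)/(6 + 10)) + 250)*62 = ((½)*(-1 + (-2 - 11)/(6 + 10) + 6*6)/6 + 250)*62 = ((½)*(⅙)*(-1 - 13/16 + 36) + 250)*62 = ((½)*(⅙)*(547/16) + 250)*62 = (547/192 + 250)*62 = (48547/192)*62 = 1504957/96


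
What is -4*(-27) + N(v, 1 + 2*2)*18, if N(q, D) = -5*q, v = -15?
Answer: 1458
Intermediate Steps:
-4*(-27) + N(v, 1 + 2*2)*18 = -4*(-27) - 5*(-15)*18 = 108 + 75*18 = 108 + 1350 = 1458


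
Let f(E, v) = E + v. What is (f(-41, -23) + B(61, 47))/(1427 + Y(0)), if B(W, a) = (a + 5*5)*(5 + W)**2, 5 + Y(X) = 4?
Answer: 156784/713 ≈ 219.89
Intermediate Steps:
Y(X) = -1 (Y(X) = -5 + 4 = -1)
B(W, a) = (5 + W)**2*(25 + a) (B(W, a) = (a + 25)*(5 + W)**2 = (25 + a)*(5 + W)**2 = (5 + W)**2*(25 + a))
(f(-41, -23) + B(61, 47))/(1427 + Y(0)) = ((-41 - 23) + (5 + 61)**2*(25 + 47))/(1427 - 1) = (-64 + 66**2*72)/1426 = (-64 + 4356*72)*(1/1426) = (-64 + 313632)*(1/1426) = 313568*(1/1426) = 156784/713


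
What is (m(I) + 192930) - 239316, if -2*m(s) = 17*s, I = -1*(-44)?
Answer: -46760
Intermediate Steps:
I = 44
m(s) = -17*s/2
(m(I) + 192930) - 239316 = (-17/2*44 + 192930) - 239316 = (-374 + 192930) - 239316 = 192556 - 239316 = -46760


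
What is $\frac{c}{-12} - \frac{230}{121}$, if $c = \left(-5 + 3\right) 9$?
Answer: $- \frac{97}{242} \approx -0.40083$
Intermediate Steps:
$c = -18$ ($c = \left(-2\right) 9 = -18$)
$\frac{c}{-12} - \frac{230}{121} = - \frac{18}{-12} - \frac{230}{121} = \left(-18\right) \left(- \frac{1}{12}\right) - \frac{230}{121} = \frac{3}{2} - \frac{230}{121} = - \frac{97}{242}$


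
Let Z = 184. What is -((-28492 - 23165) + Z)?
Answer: 51473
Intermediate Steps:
-((-28492 - 23165) + Z) = -((-28492 - 23165) + 184) = -(-51657 + 184) = -1*(-51473) = 51473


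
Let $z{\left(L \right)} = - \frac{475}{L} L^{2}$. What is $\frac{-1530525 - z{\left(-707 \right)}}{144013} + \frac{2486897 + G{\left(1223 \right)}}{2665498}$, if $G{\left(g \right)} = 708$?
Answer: $- \frac{4616504733435}{383866363474} \approx -12.026$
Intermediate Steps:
$z{\left(L \right)} = - 475 L$
$\frac{-1530525 - z{\left(-707 \right)}}{144013} + \frac{2486897 + G{\left(1223 \right)}}{2665498} = \frac{-1530525 - \left(-475\right) \left(-707\right)}{144013} + \frac{2486897 + 708}{2665498} = \left(-1530525 - 335825\right) \frac{1}{144013} + 2487605 \cdot \frac{1}{2665498} = \left(-1530525 - 335825\right) \frac{1}{144013} + \frac{2487605}{2665498} = \left(-1866350\right) \frac{1}{144013} + \frac{2487605}{2665498} = - \frac{1866350}{144013} + \frac{2487605}{2665498} = - \frac{4616504733435}{383866363474}$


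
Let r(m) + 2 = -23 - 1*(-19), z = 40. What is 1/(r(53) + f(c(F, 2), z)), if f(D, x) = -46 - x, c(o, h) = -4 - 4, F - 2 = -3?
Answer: -1/92 ≈ -0.010870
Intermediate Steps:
F = -1 (F = 2 - 3 = -1)
c(o, h) = -8
r(m) = -6 (r(m) = -2 + (-23 - 1*(-19)) = -2 + (-23 + 19) = -2 - 4 = -6)
1/(r(53) + f(c(F, 2), z)) = 1/(-6 + (-46 - 1*40)) = 1/(-6 + (-46 - 40)) = 1/(-6 - 86) = 1/(-92) = -1/92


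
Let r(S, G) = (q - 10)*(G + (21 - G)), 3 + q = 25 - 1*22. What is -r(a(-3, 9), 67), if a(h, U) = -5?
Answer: 210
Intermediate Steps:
q = 0 (q = -3 + (25 - 1*22) = -3 + (25 - 22) = -3 + 3 = 0)
r(S, G) = -210 (r(S, G) = (0 - 10)*(G + (21 - G)) = -10*21 = -210)
-r(a(-3, 9), 67) = -1*(-210) = 210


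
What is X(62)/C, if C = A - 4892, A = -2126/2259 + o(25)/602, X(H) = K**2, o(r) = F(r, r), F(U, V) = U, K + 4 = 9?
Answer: -33997950/6653942233 ≈ -0.0051094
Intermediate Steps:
K = 5 (K = -4 + 9 = 5)
o(r) = r
X(H) = 25 (X(H) = 5**2 = 25)
A = -1223377/1359918 (A = -2126/2259 + 25/602 = -1223377/1359918 ≈ -0.89960)
C = -6653942233/1359918 (C = -1223377/1359918 - 4892 = -6653942233/1359918 ≈ -4892.9)
X(62)/C = 25/(-6653942233/1359918) = 25*(-1359918/6653942233) = -33997950/6653942233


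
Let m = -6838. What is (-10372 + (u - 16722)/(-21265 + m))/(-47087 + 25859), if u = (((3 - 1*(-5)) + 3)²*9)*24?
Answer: 145746865/298285242 ≈ 0.48862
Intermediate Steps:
u = 26136 (u = (((3 + 5) + 3)²*9)*24 = ((8 + 3)²*9)*24 = (11²*9)*24 = (121*9)*24 = 1089*24 = 26136)
(-10372 + (u - 16722)/(-21265 + m))/(-47087 + 25859) = (-10372 + (26136 - 16722)/(-21265 - 6838))/(-47087 + 25859) = (-10372 + 9414/(-28103))/(-21228) = (-10372 + 9414*(-1/28103))*(-1/21228) = (-10372 - 9414/28103)*(-1/21228) = -291493730/28103*(-1/21228) = 145746865/298285242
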